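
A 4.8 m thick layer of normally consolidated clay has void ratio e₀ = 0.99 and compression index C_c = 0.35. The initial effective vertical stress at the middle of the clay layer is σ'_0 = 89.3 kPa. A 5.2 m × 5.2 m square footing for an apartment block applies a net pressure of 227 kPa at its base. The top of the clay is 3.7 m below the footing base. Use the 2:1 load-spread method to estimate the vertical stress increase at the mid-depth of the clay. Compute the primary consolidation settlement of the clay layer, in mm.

Mid-depth of clay below the footing base: z = 3.7 + 4.8/2 = 6.1 m.
Stress increase at mid-clay by the 2:1 spreading method:
Δσ = qBL/((B+z)(L+z)) = 227×5.2×5.2/((5.2+6.1)(5.2+6.1)) = 48.07 kPa
Final effective stress: σ'_f = σ'_0 + Δσ = 89.3 + 48.07 = 137.37 kPa.
Normally consolidated clay, so the full stress increment lies on the virgin compression line:
S_c = C_c·H/(1+e₀)·log₁₀(σ'_f/σ'_0) = 0.35×4.8/(1+0.99)×log₁₀(137.37/89.3)
    = 0.84422 × 0.18704 = 0.1579 m

S_c ≈ 158 mm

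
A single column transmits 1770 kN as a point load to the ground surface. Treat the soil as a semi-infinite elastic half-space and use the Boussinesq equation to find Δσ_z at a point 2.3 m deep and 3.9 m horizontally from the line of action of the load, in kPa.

Boussinesq vertical stress below a point load on an elastic half-space:
Δσ_z = 3P/(2πz²) · [1 + (r/z)²]^(−5/2)
r/z = 3.9/2.3 = 1.6957; [1+(r/z)²]^(−5/2) = 0.033826.
Δσ_z = 3×1770/(2π×2.3²) × 0.033826 = 159.76 × 0.033826 = 5.404 kPa

Δσ_z ≈ 5.4 kPa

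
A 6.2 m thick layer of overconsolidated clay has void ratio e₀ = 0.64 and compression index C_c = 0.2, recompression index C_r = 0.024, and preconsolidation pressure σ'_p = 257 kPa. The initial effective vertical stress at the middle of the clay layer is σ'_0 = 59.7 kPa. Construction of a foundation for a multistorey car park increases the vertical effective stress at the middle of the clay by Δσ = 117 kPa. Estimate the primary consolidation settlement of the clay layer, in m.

Final effective stress: σ'_f = 59.7 + 117 = 176.7 kPa.
σ'_f = 176.7 ≤ σ'_p = 257 kPa, so the clay remains overconsolidated and only the recompression index applies:
S_c = C_r·H/(1+e₀)·log₁₀(σ'_f/σ'_0) = 0.024×6.2/1.64×log₁₀(176.7/59.7)
    = 0.090732 × 0.47126 = 0.04276 m

S_c ≈ 0.0428 m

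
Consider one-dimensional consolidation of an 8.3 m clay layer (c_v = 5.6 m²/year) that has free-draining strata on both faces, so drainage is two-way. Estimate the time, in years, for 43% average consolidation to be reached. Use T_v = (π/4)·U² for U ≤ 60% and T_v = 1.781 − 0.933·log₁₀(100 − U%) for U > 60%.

t ≈ 0.447 years

Drainage path length: H_d = H/2 = 4.15 m (double drainage).
U ≤ 60%: T_v = (π/4)·U² = (π/4)×0.43² = 0.14522.
t = T_v·H_d²/c_v = 0.14522×4.15²/5.6 = 0.4466 years.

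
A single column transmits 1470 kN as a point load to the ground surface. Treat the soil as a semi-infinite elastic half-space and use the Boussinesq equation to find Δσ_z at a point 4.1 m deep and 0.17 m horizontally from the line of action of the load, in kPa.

Boussinesq vertical stress below a point load on an elastic half-space:
Δσ_z = 3P/(2πz²) · [1 + (r/z)²]^(−5/2)
r/z = 0.17/4.1 = 0.041463; [1+(r/z)²]^(−5/2) = 0.99571.
Δσ_z = 3×1470/(2π×4.1²) × 0.99571 = 41.753 × 0.99571 = 41.57 kPa

Δσ_z ≈ 41.6 kPa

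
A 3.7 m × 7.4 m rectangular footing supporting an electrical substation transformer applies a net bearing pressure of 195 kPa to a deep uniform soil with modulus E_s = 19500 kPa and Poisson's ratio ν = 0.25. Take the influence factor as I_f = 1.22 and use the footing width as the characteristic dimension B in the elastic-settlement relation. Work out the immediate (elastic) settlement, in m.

S_e ≈ 0.0423 m

Immediate (elastic) settlement: S_e = q·B·(1−ν²)/E_s · I_f.
S_e = 195 × 3.7 × (1 − 0.25²) / 19500 × 1.22
    = 195 × 3.7 × 0.9375 / 19500 × 1.22
    = 0.04232 m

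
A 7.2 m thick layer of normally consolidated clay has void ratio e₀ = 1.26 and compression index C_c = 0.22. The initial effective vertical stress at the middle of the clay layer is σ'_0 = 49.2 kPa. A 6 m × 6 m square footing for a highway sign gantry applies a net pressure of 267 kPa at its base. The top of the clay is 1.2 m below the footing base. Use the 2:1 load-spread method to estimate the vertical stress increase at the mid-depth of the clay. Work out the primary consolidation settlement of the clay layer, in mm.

Mid-depth of clay below the footing base: z = 1.2 + 7.2/2 = 4.8 m.
Stress increase at mid-clay by the 2:1 spreading method:
Δσ = qBL/((B+z)(L+z)) = 267×6×6/((6+4.8)(6+4.8)) = 82.407 kPa
Final effective stress: σ'_f = σ'_0 + Δσ = 49.2 + 82.407 = 131.61 kPa.
Normally consolidated clay, so the full stress increment lies on the virgin compression line:
S_c = C_c·H/(1+e₀)·log₁₀(σ'_f/σ'_0) = 0.22×7.2/(1+1.26)×log₁₀(131.61/49.2)
    = 0.70088 × 0.42732 = 0.2995 m

S_c ≈ 300 mm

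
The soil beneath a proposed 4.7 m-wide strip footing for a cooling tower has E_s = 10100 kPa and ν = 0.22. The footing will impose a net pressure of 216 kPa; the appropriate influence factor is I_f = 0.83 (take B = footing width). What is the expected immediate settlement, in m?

S_e ≈ 0.0794 m

Immediate (elastic) settlement: S_e = q·B·(1−ν²)/E_s · I_f.
S_e = 216 × 4.7 × (1 − 0.22²) / 10100 × 0.83
    = 216 × 4.7 × 0.9516 / 10100 × 0.83
    = 0.07939 m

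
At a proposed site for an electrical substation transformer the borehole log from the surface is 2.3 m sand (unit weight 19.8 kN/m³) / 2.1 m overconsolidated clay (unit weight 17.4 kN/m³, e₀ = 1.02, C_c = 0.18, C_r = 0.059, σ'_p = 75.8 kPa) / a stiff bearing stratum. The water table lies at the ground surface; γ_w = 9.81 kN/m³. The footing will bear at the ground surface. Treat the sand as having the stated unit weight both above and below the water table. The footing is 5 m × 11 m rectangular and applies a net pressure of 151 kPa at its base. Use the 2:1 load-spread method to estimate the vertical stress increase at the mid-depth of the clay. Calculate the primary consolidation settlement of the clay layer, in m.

S_c ≈ 0.0466 m

Mid-depth of clay below the ground surface: z = 2.3 + 2.1/2 = 3.35 m.
Total vertical stress at mid-clay: σ_v = 19.8×2.3 + 17.4×1.05 = 63.81 kPa.
Pore pressure: u = 9.81×(3.35 − 0) = 32.864 kPa.
Initial effective stress: σ'_0 = σ_v − u = 63.81 − 32.864 = 30.946 kPa.
Stress increase at mid-clay by the 2:1 spreading method:
Δσ = qBL/((B+z)(L+z)) = 151×5×11/((5+3.35)(11+3.35)) = 69.311 kPa
Final effective stress: σ'_f = 30.946 + 69.311 = 100.26 kPa.
σ'_f = 100.26 > σ'_p = 75.8 kPa, so the stress path crosses the preconsolidation pressure — recompression up to σ'_p, then virgin compression beyond:
S_c = H/(1+e₀)·[C_r·log₁₀(σ'_p/σ'_0) + C_c·log₁₀(σ'_f/σ'_p)]
    = 2.1/2.02 × [0.059×log₁₀(75.8/30.946) + 0.18×log₁₀(100.26/75.8)]
    = 1.0396 × [0.022955 + 0.021863] = 0.04659 m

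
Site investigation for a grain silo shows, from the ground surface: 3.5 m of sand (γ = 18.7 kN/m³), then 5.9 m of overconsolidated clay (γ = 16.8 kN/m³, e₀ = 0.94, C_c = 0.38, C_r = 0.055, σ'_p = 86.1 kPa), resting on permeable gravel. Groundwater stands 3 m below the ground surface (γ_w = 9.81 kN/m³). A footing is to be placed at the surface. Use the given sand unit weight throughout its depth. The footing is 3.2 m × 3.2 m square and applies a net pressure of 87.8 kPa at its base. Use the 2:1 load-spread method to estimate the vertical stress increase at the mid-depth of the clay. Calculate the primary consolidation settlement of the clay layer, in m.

S_c ≈ 0.0311 m

Mid-depth of clay below the ground surface: z = 3.5 + 5.9/2 = 6.45 m.
Total vertical stress at mid-clay: σ_v = 18.7×3.5 + 16.8×2.95 = 115.01 kPa.
Pore pressure: u = 9.81×(6.45 − 3) = 33.845 kPa.
Initial effective stress: σ'_0 = σ_v − u = 115.01 − 33.845 = 81.165 kPa.
Stress increase at mid-clay by the 2:1 spreading method:
Δσ = qBL/((B+z)(L+z)) = 87.8×3.2×3.2/((3.2+6.45)(3.2+6.45)) = 9.6547 kPa
Final effective stress: σ'_f = 81.165 + 9.6547 = 90.82 kPa.
σ'_f = 90.82 > σ'_p = 86.1 kPa, so the stress path crosses the preconsolidation pressure — recompression up to σ'_p, then virgin compression beyond:
S_c = H/(1+e₀)·[C_r·log₁₀(σ'_p/σ'_0) + C_c·log₁₀(σ'_f/σ'_p)]
    = 5.9/1.94 × [0.055×log₁₀(86.1/81.165) + 0.38×log₁₀(90.82/86.1)]
    = 3.0412 × [0.0014099 + 0.0088078] = 0.03107 m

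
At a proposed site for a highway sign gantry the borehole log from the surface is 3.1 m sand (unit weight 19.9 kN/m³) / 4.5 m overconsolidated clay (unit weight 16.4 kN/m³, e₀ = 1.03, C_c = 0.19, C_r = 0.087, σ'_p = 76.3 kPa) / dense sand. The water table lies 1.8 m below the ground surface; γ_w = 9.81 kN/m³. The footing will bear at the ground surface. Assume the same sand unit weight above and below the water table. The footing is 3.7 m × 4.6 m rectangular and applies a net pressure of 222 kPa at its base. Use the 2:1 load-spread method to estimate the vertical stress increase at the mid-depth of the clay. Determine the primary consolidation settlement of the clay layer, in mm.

S_c ≈ 74.7 mm

Mid-depth of clay below the ground surface: z = 3.1 + 4.5/2 = 5.35 m.
Total vertical stress at mid-clay: σ_v = 19.9×3.1 + 16.4×2.25 = 98.59 kPa.
Pore pressure: u = 9.81×(5.35 − 1.8) = 34.825 kPa.
Initial effective stress: σ'_0 = σ_v − u = 98.59 − 34.825 = 63.765 kPa.
Stress increase at mid-clay by the 2:1 spreading method:
Δσ = qBL/((B+z)(L+z)) = 222×3.7×4.6/((3.7+5.35)(4.6+5.35)) = 41.961 kPa
Final effective stress: σ'_f = 63.765 + 41.961 = 105.73 kPa.
σ'_f = 105.73 > σ'_p = 76.3 kPa, so the stress path crosses the preconsolidation pressure — recompression up to σ'_p, then virgin compression beyond:
S_c = H/(1+e₀)·[C_r·log₁₀(σ'_p/σ'_0) + C_c·log₁₀(σ'_f/σ'_p)]
    = 4.5/2.03 × [0.087×log₁₀(76.3/63.765) + 0.19×log₁₀(105.73/76.3)]
    = 2.2167 × [0.006781 + 0.026918] = 0.0747 m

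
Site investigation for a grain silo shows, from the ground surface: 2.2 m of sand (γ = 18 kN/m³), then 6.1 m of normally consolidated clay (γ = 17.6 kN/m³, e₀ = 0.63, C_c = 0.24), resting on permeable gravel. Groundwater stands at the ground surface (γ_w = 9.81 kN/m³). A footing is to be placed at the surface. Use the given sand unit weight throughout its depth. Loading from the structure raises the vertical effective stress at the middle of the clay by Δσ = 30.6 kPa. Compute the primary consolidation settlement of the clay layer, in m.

Mid-depth of clay below the ground surface: z = 2.2 + 6.1/2 = 5.25 m.
Total vertical stress at mid-clay: σ_v = 18×2.2 + 17.6×3.05 = 93.28 kPa.
Pore pressure: u = 9.81×(5.25 − 0) = 51.503 kPa.
Initial effective stress: σ'_0 = σ_v − u = 93.28 − 51.503 = 41.777 kPa.
Final effective stress: σ'_f = σ'_0 + Δσ = 41.777 + 30.6 = 72.377 kPa.
Normally consolidated clay, so the full stress increment lies on the virgin compression line:
S_c = C_c·H/(1+e₀)·log₁₀(σ'_f/σ'_0) = 0.24×6.1/(1+0.63)×log₁₀(72.377/41.777)
    = 0.89816 × 0.23866 = 0.2144 m

S_c ≈ 0.214 m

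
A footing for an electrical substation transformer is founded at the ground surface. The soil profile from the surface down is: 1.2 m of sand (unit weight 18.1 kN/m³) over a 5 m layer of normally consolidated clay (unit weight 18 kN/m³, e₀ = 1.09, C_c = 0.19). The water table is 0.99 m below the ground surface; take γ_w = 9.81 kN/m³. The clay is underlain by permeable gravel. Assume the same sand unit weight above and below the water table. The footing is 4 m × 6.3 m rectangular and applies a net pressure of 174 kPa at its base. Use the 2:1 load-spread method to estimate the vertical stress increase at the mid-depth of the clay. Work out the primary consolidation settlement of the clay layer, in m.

S_c ≈ 0.174 m

Mid-depth of clay below the ground surface: z = 1.2 + 5/2 = 3.7 m.
Total vertical stress at mid-clay: σ_v = 18.1×1.2 + 18×2.5 = 66.72 kPa.
Pore pressure: u = 9.81×(3.7 − 0.99) = 26.585 kPa.
Initial effective stress: σ'_0 = σ_v − u = 66.72 − 26.585 = 40.135 kPa.
Stress increase at mid-clay by the 2:1 spreading method:
Δσ = qBL/((B+z)(L+z)) = 174×4×6.3/((4+3.7)(6.3+3.7)) = 56.945 kPa
Final effective stress: σ'_f = σ'_0 + Δσ = 40.135 + 56.945 = 97.08 kPa.
Normally consolidated clay, so the full stress increment lies on the virgin compression line:
S_c = C_c·H/(1+e₀)·log₁₀(σ'_f/σ'_0) = 0.19×5/(1+1.09)×log₁₀(97.08/40.135)
    = 0.45455 × 0.38361 = 0.1744 m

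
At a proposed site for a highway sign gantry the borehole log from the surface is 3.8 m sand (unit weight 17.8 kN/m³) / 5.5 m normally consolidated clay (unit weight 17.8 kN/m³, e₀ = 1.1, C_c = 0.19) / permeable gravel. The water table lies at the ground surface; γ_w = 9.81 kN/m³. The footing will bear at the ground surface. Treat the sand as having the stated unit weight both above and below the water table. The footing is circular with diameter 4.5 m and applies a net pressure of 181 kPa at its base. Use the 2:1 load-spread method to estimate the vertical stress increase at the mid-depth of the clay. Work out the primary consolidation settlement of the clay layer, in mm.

S_c ≈ 98 mm

Mid-depth of clay below the ground surface: z = 3.8 + 5.5/2 = 6.55 m.
Total vertical stress at mid-clay: σ_v = 17.8×3.8 + 17.8×2.75 = 116.59 kPa.
Pore pressure: u = 9.81×(6.55 − 0) = 64.255 kPa.
Initial effective stress: σ'_0 = σ_v − u = 116.59 − 64.255 = 52.335 kPa.
Stress increase at mid-clay by the 2:1 spreading method:
Δσ ≈ qD²/(D+z)² = 181×4.5²/(4.5+6.55)² = 30.018 kPa
Final effective stress: σ'_f = σ'_0 + Δσ = 52.335 + 30.018 = 82.353 kPa.
Normally consolidated clay, so the full stress increment lies on the virgin compression line:
S_c = C_c·H/(1+e₀)·log₁₀(σ'_f/σ'_0) = 0.19×5.5/(1+1.1)×log₁₀(82.353/52.335)
    = 0.49762 × 0.19689 = 0.09798 m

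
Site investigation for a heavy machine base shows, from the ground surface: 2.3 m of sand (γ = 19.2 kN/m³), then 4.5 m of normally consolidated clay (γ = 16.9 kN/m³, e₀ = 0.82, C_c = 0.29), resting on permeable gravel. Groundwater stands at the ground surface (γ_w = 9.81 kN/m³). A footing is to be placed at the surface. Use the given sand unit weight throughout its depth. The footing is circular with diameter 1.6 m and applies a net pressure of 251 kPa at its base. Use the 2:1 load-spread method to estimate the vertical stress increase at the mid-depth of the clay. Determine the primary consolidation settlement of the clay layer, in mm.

S_c ≈ 116 mm

Mid-depth of clay below the ground surface: z = 2.3 + 4.5/2 = 4.55 m.
Total vertical stress at mid-clay: σ_v = 19.2×2.3 + 16.9×2.25 = 82.185 kPa.
Pore pressure: u = 9.81×(4.55 − 0) = 44.636 kPa.
Initial effective stress: σ'_0 = σ_v − u = 82.185 − 44.636 = 37.549 kPa.
Stress increase at mid-clay by the 2:1 spreading method:
Δσ ≈ qD²/(D+z)² = 251×1.6²/(1.6+4.55)² = 16.989 kPa
Final effective stress: σ'_f = σ'_0 + Δσ = 37.549 + 16.989 = 54.538 kPa.
Normally consolidated clay, so the full stress increment lies on the virgin compression line:
S_c = C_c·H/(1+e₀)·log₁₀(σ'_f/σ'_0) = 0.29×4.5/(1+0.82)×log₁₀(54.538/37.549)
    = 0.71703 × 0.1621 = 0.1162 m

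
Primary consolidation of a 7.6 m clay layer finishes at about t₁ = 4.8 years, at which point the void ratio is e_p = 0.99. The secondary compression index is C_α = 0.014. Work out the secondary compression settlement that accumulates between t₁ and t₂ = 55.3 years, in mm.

S_s ≈ 56.8 mm

Secondary compression: S_s = C_α·H/(1+e_p)·log₁₀(t₂/t₁)
S_s = 0.014×7.6/(1+0.99)×log₁₀(55.3/4.8)
    = 0.05347 × 1.061 = 0.05675 m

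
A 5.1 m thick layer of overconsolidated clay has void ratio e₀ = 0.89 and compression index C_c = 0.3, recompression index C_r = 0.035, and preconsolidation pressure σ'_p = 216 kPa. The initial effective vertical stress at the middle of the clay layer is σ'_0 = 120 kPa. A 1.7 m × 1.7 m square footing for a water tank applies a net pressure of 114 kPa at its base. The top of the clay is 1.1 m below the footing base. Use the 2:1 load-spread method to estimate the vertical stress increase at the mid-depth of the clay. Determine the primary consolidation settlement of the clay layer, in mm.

S_c ≈ 3.76 mm

Mid-depth of clay below the footing base: z = 1.1 + 5.1/2 = 3.65 m.
Stress increase at mid-clay by the 2:1 spreading method:
Δσ = qBL/((B+z)(L+z)) = 114×1.7×1.7/((1.7+3.65)(1.7+3.65)) = 11.511 kPa
Final effective stress: σ'_f = 120 + 11.511 = 131.51 kPa.
σ'_f = 131.51 ≤ σ'_p = 216 kPa, so the clay remains overconsolidated and only the recompression index applies:
S_c = C_r·H/(1+e₀)·log₁₀(σ'_f/σ'_0) = 0.035×5.1/1.89×log₁₀(131.51/120)
    = 0.094444 × 0.039778 = 0.003757 m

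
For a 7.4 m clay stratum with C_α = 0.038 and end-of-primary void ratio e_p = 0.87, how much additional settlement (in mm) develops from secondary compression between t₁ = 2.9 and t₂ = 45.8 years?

S_s ≈ 180 mm

Secondary compression: S_s = C_α·H/(1+e_p)·log₁₀(t₂/t₁)
S_s = 0.038×7.4/(1+0.87)×log₁₀(45.8/2.9)
    = 0.1504 × 1.198 = 0.1802 m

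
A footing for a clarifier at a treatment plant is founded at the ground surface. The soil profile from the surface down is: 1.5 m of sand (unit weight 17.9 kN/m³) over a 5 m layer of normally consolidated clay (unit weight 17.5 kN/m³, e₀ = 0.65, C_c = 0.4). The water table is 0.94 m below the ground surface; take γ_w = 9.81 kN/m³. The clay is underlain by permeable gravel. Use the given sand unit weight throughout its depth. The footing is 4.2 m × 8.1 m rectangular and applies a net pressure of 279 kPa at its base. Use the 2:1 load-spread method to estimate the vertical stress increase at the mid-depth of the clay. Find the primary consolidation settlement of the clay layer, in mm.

Mid-depth of clay below the ground surface: z = 1.5 + 5/2 = 4 m.
Total vertical stress at mid-clay: σ_v = 17.9×1.5 + 17.5×2.5 = 70.6 kPa.
Pore pressure: u = 9.81×(4 − 0.94) = 30.019 kPa.
Initial effective stress: σ'_0 = σ_v − u = 70.6 − 30.019 = 40.581 kPa.
Stress increase at mid-clay by the 2:1 spreading method:
Δσ = qBL/((B+z)(L+z)) = 279×4.2×8.1/((4.2+4)(8.1+4)) = 95.662 kPa
Final effective stress: σ'_f = σ'_0 + Δσ = 40.581 + 95.662 = 136.24 kPa.
Normally consolidated clay, so the full stress increment lies on the virgin compression line:
S_c = C_c·H/(1+e₀)·log₁₀(σ'_f/σ'_0) = 0.4×5/(1+0.65)×log₁₀(136.24/40.581)
    = 1.2121 × 0.52598 = 0.6375 m

S_c ≈ 638 mm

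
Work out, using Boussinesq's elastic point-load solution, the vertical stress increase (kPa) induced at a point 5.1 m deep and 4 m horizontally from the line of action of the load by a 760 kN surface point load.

Boussinesq vertical stress below a point load on an elastic half-space:
Δσ_z = 3P/(2πz²) · [1 + (r/z)²]^(−5/2)
r/z = 4/5.1 = 0.78431; [1+(r/z)²]^(−5/2) = 0.30163.
Δσ_z = 3×760/(2π×5.1²) × 0.30163 = 13.951 × 0.30163 = 4.208 kPa

Δσ_z ≈ 4.21 kPa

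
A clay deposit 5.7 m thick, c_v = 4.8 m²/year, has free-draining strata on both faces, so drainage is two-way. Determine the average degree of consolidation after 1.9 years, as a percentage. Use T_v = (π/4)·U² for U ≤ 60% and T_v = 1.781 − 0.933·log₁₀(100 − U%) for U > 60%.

Drainage path length: H_d = H/2 = 2.85 m (double drainage).
T_v = c_v·t/H_d² = 4.8×1.9/2.85² = 1.1228.
T_v = 1.1228 corresponds to the U > 60% branch:
U = 1 − 10^((1.781 − T_v)/0.933)/100 = 0.9492

U ≈ 94.9 %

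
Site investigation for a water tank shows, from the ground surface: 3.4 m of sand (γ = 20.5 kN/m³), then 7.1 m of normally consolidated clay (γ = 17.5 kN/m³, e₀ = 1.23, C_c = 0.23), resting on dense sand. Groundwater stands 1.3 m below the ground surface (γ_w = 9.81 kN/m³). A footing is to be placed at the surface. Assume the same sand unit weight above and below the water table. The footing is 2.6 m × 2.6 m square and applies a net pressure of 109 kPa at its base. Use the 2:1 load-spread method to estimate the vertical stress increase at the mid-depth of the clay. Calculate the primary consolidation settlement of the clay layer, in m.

S_c ≈ 0.032 m

Mid-depth of clay below the ground surface: z = 3.4 + 7.1/2 = 6.95 m.
Total vertical stress at mid-clay: σ_v = 20.5×3.4 + 17.5×3.55 = 131.82 kPa.
Pore pressure: u = 9.81×(6.95 − 1.3) = 55.427 kPa.
Initial effective stress: σ'_0 = σ_v − u = 131.82 − 55.427 = 76.393 kPa.
Stress increase at mid-clay by the 2:1 spreading method:
Δσ = qBL/((B+z)(L+z)) = 109×2.6×2.6/((2.6+6.95)(2.6+6.95)) = 8.0792 kPa
Final effective stress: σ'_f = σ'_0 + Δσ = 76.393 + 8.0792 = 84.472 kPa.
Normally consolidated clay, so the full stress increment lies on the virgin compression line:
S_c = C_c·H/(1+e₀)·log₁₀(σ'_f/σ'_0) = 0.23×7.1/(1+1.23)×log₁₀(84.472/76.393)
    = 0.73229 × 0.043659 = 0.03197 m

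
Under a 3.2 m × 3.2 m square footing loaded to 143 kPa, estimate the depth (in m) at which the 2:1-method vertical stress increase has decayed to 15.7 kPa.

2:1 spreading — at depth z the loaded area has grown by z in each plan dimension:
qB²/(B+z)² = Δσ_z ⇒ z = B(√(q/Δσ_z) − 1) = 3.2×(√(143/15.7) − 1) = 6.458 m

z ≈ 6.46 m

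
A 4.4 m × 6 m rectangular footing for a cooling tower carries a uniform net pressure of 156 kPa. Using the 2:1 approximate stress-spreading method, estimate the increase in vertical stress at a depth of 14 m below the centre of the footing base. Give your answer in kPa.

By the 2:1 method the load spreads at 1 horizontal : 2 vertical, so at depth z the loaded area has grown by z in each plan dimension:
Δσ = qBL/((B+z)(L+z)) = 156×4.4×6/((4.4+14)(6+14)) = 11.191 kPa

Δσ_z ≈ 11.2 kPa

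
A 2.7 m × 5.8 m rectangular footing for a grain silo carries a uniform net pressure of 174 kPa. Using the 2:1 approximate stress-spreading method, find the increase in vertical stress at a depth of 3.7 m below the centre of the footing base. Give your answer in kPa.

Δσ_z ≈ 44.8 kPa

By the 2:1 method the load spreads at 1 horizontal : 2 vertical, so at depth z the loaded area has grown by z in each plan dimension:
Δσ = qBL/((B+z)(L+z)) = 174×2.7×5.8/((2.7+3.7)(5.8+3.7)) = 44.816 kPa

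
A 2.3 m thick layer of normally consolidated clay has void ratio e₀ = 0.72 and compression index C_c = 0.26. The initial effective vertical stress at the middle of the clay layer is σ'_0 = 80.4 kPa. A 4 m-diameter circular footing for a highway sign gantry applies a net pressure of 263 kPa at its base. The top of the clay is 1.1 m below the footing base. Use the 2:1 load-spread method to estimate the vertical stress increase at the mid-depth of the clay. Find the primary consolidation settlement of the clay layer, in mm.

S_c ≈ 128 mm

Mid-depth of clay below the footing base: z = 1.1 + 2.3/2 = 2.25 m.
Stress increase at mid-clay by the 2:1 spreading method:
Δσ ≈ qD²/(D+z)² = 263×4²/(4+2.25)² = 107.72 kPa
Final effective stress: σ'_f = σ'_0 + Δσ = 80.4 + 107.72 = 188.12 kPa.
Normally consolidated clay, so the full stress increment lies on the virgin compression line:
S_c = C_c·H/(1+e₀)·log₁₀(σ'_f/σ'_0) = 0.26×2.3/(1+0.72)×log₁₀(188.12/80.4)
    = 0.34767 × 0.36918 = 0.1284 m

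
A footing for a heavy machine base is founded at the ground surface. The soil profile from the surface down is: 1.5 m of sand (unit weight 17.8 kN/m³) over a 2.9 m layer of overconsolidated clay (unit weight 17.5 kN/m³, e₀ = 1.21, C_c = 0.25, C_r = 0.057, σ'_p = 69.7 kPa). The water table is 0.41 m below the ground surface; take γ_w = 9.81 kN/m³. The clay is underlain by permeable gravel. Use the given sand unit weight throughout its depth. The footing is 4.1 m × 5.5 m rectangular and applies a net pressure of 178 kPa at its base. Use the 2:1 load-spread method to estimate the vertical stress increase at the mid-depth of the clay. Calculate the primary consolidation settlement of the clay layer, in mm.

Mid-depth of clay below the ground surface: z = 1.5 + 2.9/2 = 2.95 m.
Total vertical stress at mid-clay: σ_v = 17.8×1.5 + 17.5×1.45 = 52.075 kPa.
Pore pressure: u = 9.81×(2.95 − 0.41) = 24.917 kPa.
Initial effective stress: σ'_0 = σ_v − u = 52.075 − 24.917 = 27.158 kPa.
Stress increase at mid-clay by the 2:1 spreading method:
Δσ = qBL/((B+z)(L+z)) = 178×4.1×5.5/((4.1+2.95)(5.5+2.95)) = 67.378 kPa
Final effective stress: σ'_f = 27.158 + 67.378 = 94.536 kPa.
σ'_f = 94.536 > σ'_p = 69.7 kPa, so the stress path crosses the preconsolidation pressure — recompression up to σ'_p, then virgin compression beyond:
S_c = H/(1+e₀)·[C_r·log₁₀(σ'_p/σ'_0) + C_c·log₁₀(σ'_f/σ'_p)]
    = 2.9/2.21 × [0.057×log₁₀(69.7/27.158) + 0.25×log₁₀(94.536/69.7)]
    = 1.3122 × [0.023332 + 0.033091] = 0.07404 m

S_c ≈ 74 mm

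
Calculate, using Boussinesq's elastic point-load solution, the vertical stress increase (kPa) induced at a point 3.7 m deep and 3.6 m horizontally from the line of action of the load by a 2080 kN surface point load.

Boussinesq vertical stress below a point load on an elastic half-space:
Δσ_z = 3P/(2πz²) · [1 + (r/z)²]^(−5/2)
r/z = 3.6/3.7 = 0.97297; [1+(r/z)²]^(−5/2) = 0.18913.
Δσ_z = 3×2080/(2π×3.7²) × 0.18913 = 72.544 × 0.18913 = 13.72 kPa

Δσ_z ≈ 13.7 kPa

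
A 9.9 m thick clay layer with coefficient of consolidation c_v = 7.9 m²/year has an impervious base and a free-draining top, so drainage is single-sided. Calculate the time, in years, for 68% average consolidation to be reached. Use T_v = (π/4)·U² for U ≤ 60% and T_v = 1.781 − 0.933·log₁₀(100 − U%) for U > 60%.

Drainage path length: H_d = H = 9.9 m (single drainage).
U > 60%: T_v = 1.781 − 0.933·log₁₀(100 − 68) = 0.3767.
t = T_v·H_d²/c_v = 0.3767×9.9²/7.9 = 4.673 years.

t ≈ 4.67 years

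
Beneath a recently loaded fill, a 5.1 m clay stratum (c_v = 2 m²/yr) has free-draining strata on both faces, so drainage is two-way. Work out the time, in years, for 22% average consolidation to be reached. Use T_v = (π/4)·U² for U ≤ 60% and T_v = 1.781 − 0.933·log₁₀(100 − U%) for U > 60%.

Drainage path length: H_d = H/2 = 2.55 m (double drainage).
U ≤ 60%: T_v = (π/4)·U² = (π/4)×0.22² = 0.038013.
t = T_v·H_d²/c_v = 0.038013×2.55²/2 = 0.1236 years.

t ≈ 0.124 years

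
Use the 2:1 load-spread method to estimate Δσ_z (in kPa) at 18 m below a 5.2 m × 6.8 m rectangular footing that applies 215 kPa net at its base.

By the 2:1 method the load spreads at 1 horizontal : 2 vertical, so at depth z the loaded area has grown by z in each plan dimension:
Δσ = qBL/((B+z)(L+z)) = 215×5.2×6.8/((5.2+18)(6.8+18)) = 13.213 kPa

Δσ_z ≈ 13.2 kPa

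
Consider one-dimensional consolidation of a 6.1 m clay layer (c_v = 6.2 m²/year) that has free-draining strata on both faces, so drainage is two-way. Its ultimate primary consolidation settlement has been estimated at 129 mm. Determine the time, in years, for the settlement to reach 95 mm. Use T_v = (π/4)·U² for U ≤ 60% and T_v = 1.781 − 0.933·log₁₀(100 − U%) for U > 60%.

Drainage path length: H_d = H/2 = 3.05 m (double drainage).
U = S(t)/S_ult = 95/129 = 0.7364.
U > 60%: T_v = 1.781 − 0.933·log₁₀(100 − 73.643) = 0.45531.
t = T_v·H_d²/c_v = 0.45531×3.05²/6.2 = 0.6831 years.

t ≈ 0.683 years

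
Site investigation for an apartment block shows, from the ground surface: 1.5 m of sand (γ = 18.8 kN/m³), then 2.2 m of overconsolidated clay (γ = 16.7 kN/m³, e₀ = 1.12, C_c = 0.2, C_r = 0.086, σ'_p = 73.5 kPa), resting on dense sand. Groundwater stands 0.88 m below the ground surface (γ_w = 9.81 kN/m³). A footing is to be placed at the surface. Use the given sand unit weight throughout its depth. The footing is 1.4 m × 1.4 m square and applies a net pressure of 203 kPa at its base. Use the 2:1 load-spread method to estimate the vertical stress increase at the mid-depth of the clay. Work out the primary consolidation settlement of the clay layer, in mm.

S_c ≈ 23.6 mm

Mid-depth of clay below the ground surface: z = 1.5 + 2.2/2 = 2.6 m.
Total vertical stress at mid-clay: σ_v = 18.8×1.5 + 16.7×1.1 = 46.57 kPa.
Pore pressure: u = 9.81×(2.6 − 0.88) = 16.873 kPa.
Initial effective stress: σ'_0 = σ_v − u = 46.57 − 16.873 = 29.697 kPa.
Stress increase at mid-clay by the 2:1 spreading method:
Δσ = qBL/((B+z)(L+z)) = 203×1.4×1.4/((1.4+2.6)(1.4+2.6)) = 24.867 kPa
Final effective stress: σ'_f = 29.697 + 24.867 = 54.564 kPa.
σ'_f = 54.564 ≤ σ'_p = 73.5 kPa, so the clay remains overconsolidated and only the recompression index applies:
S_c = C_r·H/(1+e₀)·log₁₀(σ'_f/σ'_0) = 0.086×2.2/2.12×log₁₀(54.564/29.697)
    = 0.089242 × 0.26419 = 0.02358 m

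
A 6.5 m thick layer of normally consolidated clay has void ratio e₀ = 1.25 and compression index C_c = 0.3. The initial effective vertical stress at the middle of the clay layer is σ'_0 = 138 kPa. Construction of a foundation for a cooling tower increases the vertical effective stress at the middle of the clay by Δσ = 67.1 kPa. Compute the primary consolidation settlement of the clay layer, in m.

S_c ≈ 0.149 m

Final effective stress: σ'_f = σ'_0 + Δσ = 138 + 67.1 = 205.1 kPa.
Normally consolidated clay, so the full stress increment lies on the virgin compression line:
S_c = C_c·H/(1+e₀)·log₁₀(σ'_f/σ'_0) = 0.3×6.5/(1+1.25)×log₁₀(205.1/138)
    = 0.86667 × 0.17209 = 0.1491 m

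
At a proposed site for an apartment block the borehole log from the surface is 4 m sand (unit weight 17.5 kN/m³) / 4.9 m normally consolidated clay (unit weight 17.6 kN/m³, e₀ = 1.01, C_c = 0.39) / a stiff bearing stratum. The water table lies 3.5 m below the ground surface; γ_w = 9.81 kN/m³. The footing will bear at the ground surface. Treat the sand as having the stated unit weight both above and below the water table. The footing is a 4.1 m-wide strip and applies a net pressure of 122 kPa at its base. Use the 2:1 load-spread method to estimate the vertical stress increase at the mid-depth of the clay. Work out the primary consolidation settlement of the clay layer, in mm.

S_c ≈ 184 mm

Mid-depth of clay below the ground surface: z = 4 + 4.9/2 = 6.45 m.
Total vertical stress at mid-clay: σ_v = 17.5×4 + 17.6×2.45 = 113.12 kPa.
Pore pressure: u = 9.81×(6.45 − 3.5) = 28.94 kPa.
Initial effective stress: σ'_0 = σ_v − u = 113.12 − 28.94 = 84.18 kPa.
Stress increase at mid-clay by the 2:1 spreading method:
Δσ = qB/(B+z) = 122×4.1/(4.1+6.45) = 47.412 kPa
Final effective stress: σ'_f = σ'_0 + Δσ = 84.18 + 47.412 = 131.59 kPa.
Normally consolidated clay, so the full stress increment lies on the virgin compression line:
S_c = C_c·H/(1+e₀)·log₁₀(σ'_f/σ'_0) = 0.39×4.9/(1+1.01)×log₁₀(131.59/84.18)
    = 0.95075 × 0.19401 = 0.1845 m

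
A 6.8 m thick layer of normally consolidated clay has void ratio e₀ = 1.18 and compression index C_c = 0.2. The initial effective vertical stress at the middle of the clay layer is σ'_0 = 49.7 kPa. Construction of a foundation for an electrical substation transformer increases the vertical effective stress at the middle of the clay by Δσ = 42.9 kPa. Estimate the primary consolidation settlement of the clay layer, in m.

S_c ≈ 0.169 m

Final effective stress: σ'_f = σ'_0 + Δσ = 49.7 + 42.9 = 92.6 kPa.
Normally consolidated clay, so the full stress increment lies on the virgin compression line:
S_c = C_c·H/(1+e₀)·log₁₀(σ'_f/σ'_0) = 0.2×6.8/(1+1.18)×log₁₀(92.6/49.7)
    = 0.62385 × 0.27025 = 0.1686 m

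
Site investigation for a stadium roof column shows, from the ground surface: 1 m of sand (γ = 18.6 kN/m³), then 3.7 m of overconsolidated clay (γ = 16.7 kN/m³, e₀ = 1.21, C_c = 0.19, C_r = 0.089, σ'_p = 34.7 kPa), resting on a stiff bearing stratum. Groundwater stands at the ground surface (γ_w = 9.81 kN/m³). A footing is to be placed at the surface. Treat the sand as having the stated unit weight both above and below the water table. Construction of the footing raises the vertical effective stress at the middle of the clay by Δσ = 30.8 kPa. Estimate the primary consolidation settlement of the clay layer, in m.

S_c ≈ 0.0876 m

Mid-depth of clay below the ground surface: z = 1 + 3.7/2 = 2.85 m.
Total vertical stress at mid-clay: σ_v = 18.6×1 + 16.7×1.85 = 49.495 kPa.
Pore pressure: u = 9.81×(2.85 − 0) = 27.959 kPa.
Initial effective stress: σ'_0 = σ_v − u = 49.495 − 27.959 = 21.536 kPa.
Final effective stress: σ'_f = 21.536 + 30.8 = 52.336 kPa.
σ'_f = 52.336 > σ'_p = 34.7 kPa, so the stress path crosses the preconsolidation pressure — recompression up to σ'_p, then virgin compression beyond:
S_c = H/(1+e₀)·[C_r·log₁₀(σ'_p/σ'_0) + C_c·log₁₀(σ'_f/σ'_p)]
    = 3.7/2.21 × [0.089×log₁₀(34.7/21.536) + 0.19×log₁₀(52.336/34.7)]
    = 1.6742 × [0.018438 + 0.033909] = 0.08764 m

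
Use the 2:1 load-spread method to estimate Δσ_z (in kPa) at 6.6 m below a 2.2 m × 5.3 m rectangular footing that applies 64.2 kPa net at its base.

By the 2:1 method the load spreads at 1 horizontal : 2 vertical, so at depth z the loaded area has grown by z in each plan dimension:
Δσ = qBL/((B+z)(L+z)) = 64.2×2.2×5.3/((2.2+6.6)(5.3+6.6)) = 7.1483 kPa

Δσ_z ≈ 7.15 kPa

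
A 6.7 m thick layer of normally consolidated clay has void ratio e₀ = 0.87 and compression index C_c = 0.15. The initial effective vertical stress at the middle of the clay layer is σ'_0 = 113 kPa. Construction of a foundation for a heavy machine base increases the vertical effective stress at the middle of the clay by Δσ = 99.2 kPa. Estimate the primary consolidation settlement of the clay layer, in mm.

S_c ≈ 147 mm

Final effective stress: σ'_f = σ'_0 + Δσ = 113 + 99.2 = 212.2 kPa.
Normally consolidated clay, so the full stress increment lies on the virgin compression line:
S_c = C_c·H/(1+e₀)·log₁₀(σ'_f/σ'_0) = 0.15×6.7/(1+0.87)×log₁₀(212.2/113)
    = 0.53743 × 0.27367 = 0.1471 m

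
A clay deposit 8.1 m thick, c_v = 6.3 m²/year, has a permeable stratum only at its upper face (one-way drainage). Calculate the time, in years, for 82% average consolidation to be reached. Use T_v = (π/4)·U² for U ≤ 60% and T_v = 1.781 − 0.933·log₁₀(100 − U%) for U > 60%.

Drainage path length: H_d = H = 8.1 m (single drainage).
U > 60%: T_v = 1.781 − 0.933·log₁₀(100 − 82) = 0.60983.
t = T_v·H_d²/c_v = 0.60983×8.1²/6.3 = 6.351 years.

t ≈ 6.35 years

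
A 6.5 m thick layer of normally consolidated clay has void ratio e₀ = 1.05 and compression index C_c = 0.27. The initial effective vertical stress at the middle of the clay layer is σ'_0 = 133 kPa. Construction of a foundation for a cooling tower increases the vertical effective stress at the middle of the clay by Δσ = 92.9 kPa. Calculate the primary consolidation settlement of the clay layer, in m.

Final effective stress: σ'_f = σ'_0 + Δσ = 133 + 92.9 = 225.9 kPa.
Normally consolidated clay, so the full stress increment lies on the virgin compression line:
S_c = C_c·H/(1+e₀)·log₁₀(σ'_f/σ'_0) = 0.27×6.5/(1+1.05)×log₁₀(225.9/133)
    = 0.8561 × 0.23006 = 0.197 m

S_c ≈ 0.197 m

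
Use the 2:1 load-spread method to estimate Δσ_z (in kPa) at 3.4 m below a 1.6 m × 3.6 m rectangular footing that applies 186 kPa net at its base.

By the 2:1 method the load spreads at 1 horizontal : 2 vertical, so at depth z the loaded area has grown by z in each plan dimension:
Δσ = qBL/((B+z)(L+z)) = 186×1.6×3.6/((1.6+3.4)(3.6+3.4)) = 30.61 kPa

Δσ_z ≈ 30.6 kPa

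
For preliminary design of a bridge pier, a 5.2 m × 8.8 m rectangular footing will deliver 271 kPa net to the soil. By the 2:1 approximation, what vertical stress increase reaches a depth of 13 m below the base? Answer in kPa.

By the 2:1 method the load spreads at 1 horizontal : 2 vertical, so at depth z the loaded area has grown by z in each plan dimension:
Δσ = qBL/((B+z)(L+z)) = 271×5.2×8.8/((5.2+13)(8.8+13)) = 31.256 kPa

Δσ_z ≈ 31.3 kPa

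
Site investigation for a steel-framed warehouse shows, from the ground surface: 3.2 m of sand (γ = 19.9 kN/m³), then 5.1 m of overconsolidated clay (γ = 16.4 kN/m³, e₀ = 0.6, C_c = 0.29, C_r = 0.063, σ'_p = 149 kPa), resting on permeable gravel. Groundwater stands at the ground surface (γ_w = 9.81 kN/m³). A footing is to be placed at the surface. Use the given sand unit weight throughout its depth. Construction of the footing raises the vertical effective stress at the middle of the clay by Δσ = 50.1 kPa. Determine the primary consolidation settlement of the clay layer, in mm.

S_c ≈ 61.3 mm

Mid-depth of clay below the ground surface: z = 3.2 + 5.1/2 = 5.75 m.
Total vertical stress at mid-clay: σ_v = 19.9×3.2 + 16.4×2.55 = 105.5 kPa.
Pore pressure: u = 9.81×(5.75 − 0) = 56.408 kPa.
Initial effective stress: σ'_0 = σ_v − u = 105.5 − 56.408 = 49.092 kPa.
Final effective stress: σ'_f = 49.092 + 50.1 = 99.192 kPa.
σ'_f = 99.192 ≤ σ'_p = 149 kPa, so the clay remains overconsolidated and only the recompression index applies:
S_c = C_r·H/(1+e₀)·log₁₀(σ'_f/σ'_0) = 0.063×5.1/1.6×log₁₀(99.192/49.092)
    = 0.20081 × 0.30547 = 0.06134 m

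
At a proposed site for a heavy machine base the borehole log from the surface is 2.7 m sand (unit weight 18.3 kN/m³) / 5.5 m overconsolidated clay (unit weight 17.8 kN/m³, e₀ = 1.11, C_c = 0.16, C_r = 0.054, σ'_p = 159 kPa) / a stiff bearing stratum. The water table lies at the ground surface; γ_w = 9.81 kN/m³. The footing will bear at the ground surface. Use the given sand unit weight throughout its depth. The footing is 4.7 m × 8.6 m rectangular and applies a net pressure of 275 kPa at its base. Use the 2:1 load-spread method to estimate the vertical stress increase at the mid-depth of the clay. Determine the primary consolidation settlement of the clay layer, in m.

Mid-depth of clay below the ground surface: z = 2.7 + 5.5/2 = 5.45 m.
Total vertical stress at mid-clay: σ_v = 18.3×2.7 + 17.8×2.75 = 98.36 kPa.
Pore pressure: u = 9.81×(5.45 − 0) = 53.465 kPa.
Initial effective stress: σ'_0 = σ_v − u = 98.36 − 53.465 = 44.895 kPa.
Stress increase at mid-clay by the 2:1 spreading method:
Δσ = qBL/((B+z)(L+z)) = 275×4.7×8.6/((4.7+5.45)(8.6+5.45)) = 77.945 kPa
Final effective stress: σ'_f = 44.895 + 77.945 = 122.84 kPa.
σ'_f = 122.84 ≤ σ'_p = 159 kPa, so the clay remains overconsolidated and only the recompression index applies:
S_c = C_r·H/(1+e₀)·log₁₀(σ'_f/σ'_0) = 0.054×5.5/2.11×log₁₀(122.84/44.895)
    = 0.14076 × 0.43714 = 0.06153 m

S_c ≈ 0.0615 m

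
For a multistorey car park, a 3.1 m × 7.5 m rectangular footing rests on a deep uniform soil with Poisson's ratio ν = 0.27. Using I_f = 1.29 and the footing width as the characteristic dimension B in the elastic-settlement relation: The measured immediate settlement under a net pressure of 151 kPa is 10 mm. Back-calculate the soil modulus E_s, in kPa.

E_s ≈ 56000 kPa

S_e = q·B·(1−ν²)/E_s · I_f  ⇒  E_s = q·B·(1−ν²)·I_f / S_e.
E_s = 151 × 3.1 × 0.9271 × 1.29 / 0.01 = 55980 kPa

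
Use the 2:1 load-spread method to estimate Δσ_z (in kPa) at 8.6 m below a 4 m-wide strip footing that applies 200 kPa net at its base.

By the 2:1 method the load spreads at 1 horizontal : 2 vertical, so at depth z the loaded area has grown by z in each plan dimension:
Δσ = qB/(B+z) = 200×4/(4+8.6) = 63.492 kPa

Δσ_z ≈ 63.5 kPa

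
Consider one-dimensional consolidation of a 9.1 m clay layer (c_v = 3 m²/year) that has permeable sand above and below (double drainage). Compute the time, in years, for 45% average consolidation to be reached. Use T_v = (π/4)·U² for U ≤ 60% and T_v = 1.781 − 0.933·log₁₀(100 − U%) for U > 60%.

t ≈ 1.1 years

Drainage path length: H_d = H/2 = 4.55 m (double drainage).
U ≤ 60%: T_v = (π/4)·U² = (π/4)×0.45² = 0.15904.
t = T_v·H_d²/c_v = 0.15904×4.55²/3 = 1.098 years.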